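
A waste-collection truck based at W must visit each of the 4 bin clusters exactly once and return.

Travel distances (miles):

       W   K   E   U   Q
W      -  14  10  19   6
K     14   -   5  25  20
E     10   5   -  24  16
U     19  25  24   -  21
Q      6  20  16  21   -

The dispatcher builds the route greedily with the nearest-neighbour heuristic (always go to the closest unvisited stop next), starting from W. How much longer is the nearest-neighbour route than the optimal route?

4 miles longer than the optimal tour.

W: Q=6, E=10, K=14, U=19 ⇒ Q
Q: E=16, K=20, U=21 ⇒ E
E: K=5, U=24 ⇒ K
K: U=25 ⇒ U
NN route W → Q → E → K → U → W costs 71.
Optimal: W → E → K → U → Q → W costs 67 (by enumerating all 12 distinct tours).
Excess = 71 − 67 = 4.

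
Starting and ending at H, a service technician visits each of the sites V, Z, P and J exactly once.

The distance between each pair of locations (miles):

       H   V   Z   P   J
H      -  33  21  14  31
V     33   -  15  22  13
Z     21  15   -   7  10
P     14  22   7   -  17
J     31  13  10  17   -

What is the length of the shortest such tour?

There are 12 distinct closed tours to check (reversals are equivalent).
H → V → Z → P → J → H: 33+15+7+17+31 = 103
H → V → Z → J → P → H: 33+15+10+17+14 = 89
H → V → P → Z → J → H: 33+22+7+10+31 = 103
H → V → P → J → Z → H: 33+22+17+10+21 = 103
H → V → J → Z → P → H: 33+13+10+7+14 = 77
H → V → J → P → Z → H: 33+13+17+7+21 = 91
H → Z → V → P → J → H: 21+15+22+17+31 = 106
H → Z → V → J → P → H: 21+15+13+17+14 = 80
H → Z → P → V → J → H: 21+7+22+13+31 = 94
H → Z → J → V → P → H: 21+10+13+22+14 = 80
H → P → V → Z → J → H: 14+22+15+10+31 = 92
H → P → Z → V → J → H: 14+7+15+13+31 = 80
The minimum is 77.
One optimal route: H → V → J → Z → P → H (or its reverse).

77 miles — the shortest possible round trip.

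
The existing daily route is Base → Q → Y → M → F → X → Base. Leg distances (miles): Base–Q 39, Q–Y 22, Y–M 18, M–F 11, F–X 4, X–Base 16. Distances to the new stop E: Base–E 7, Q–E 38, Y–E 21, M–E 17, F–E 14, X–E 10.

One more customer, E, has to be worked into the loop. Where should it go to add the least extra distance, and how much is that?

Adding 1 miles by placing E on the X–Base leg.

Insertion cost between consecutive stops i–j is d(i,E) + d(E,j) − d(i,j):
  between Base and Q: 7 + 38 − 39 = 6
  between Q and Y: 38 + 21 − 22 = 37
  between Y and M: 21 + 17 − 18 = 20
  between M and F: 17 + 14 − 11 = 20
  between F and X: 14 + 10 − 4 = 20
  between X and Base: 10 + 7 − 16 = 1
Cheapest insertion is between X and Base, adding 1.
New total = 110 + 1 = 111.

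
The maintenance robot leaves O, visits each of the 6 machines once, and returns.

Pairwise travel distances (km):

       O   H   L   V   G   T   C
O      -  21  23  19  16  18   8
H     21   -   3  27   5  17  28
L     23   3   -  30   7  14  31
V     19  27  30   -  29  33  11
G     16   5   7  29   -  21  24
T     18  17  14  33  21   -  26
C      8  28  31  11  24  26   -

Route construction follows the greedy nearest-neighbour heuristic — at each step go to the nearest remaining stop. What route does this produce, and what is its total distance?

From O: distances to unvisited — C=8, G=16, T=18, V=19, H=21, L=23. Nearest is C (8).
From C: distances to unvisited — V=11, G=24, T=26, H=28, L=31. Nearest is V (11).
From V: distances to unvisited — H=27, G=29, L=30, T=33. Nearest is H (27).
From H: distances to unvisited — L=3, G=5, T=17. Nearest is L (3).
From L: distances to unvisited — G=7, T=14. Nearest is G (7).
From G: distances to unvisited — T=21. Nearest is T (21).
Return T→O: 18.
Total = 8 + 11 + 27 + 3 + 7 + 21 + 18 = 95.

95 km along O → C → V → H → L → G → T → O.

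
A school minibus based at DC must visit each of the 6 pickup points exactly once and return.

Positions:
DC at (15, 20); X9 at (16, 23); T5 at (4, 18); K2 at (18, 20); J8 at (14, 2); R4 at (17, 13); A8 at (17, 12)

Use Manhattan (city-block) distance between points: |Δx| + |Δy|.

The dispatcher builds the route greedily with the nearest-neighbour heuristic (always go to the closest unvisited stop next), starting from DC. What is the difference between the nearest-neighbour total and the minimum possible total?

2 longer than the optimal tour.

DC: K2=3, X9=4, R4=9, A8=10, T5=13, J8=19 ⇒ K2
K2: X9=5, R4=8, A8=9, T5=16, J8=22 ⇒ X9
X9: R4=11, A8=12, T5=17, J8=23 ⇒ R4
R4: A8=1, J8=14, T5=18 ⇒ A8
A8: J8=13, T5=19 ⇒ J8
J8: T5=26 ⇒ T5
NN route DC → K2 → X9 → R4 → A8 → J8 → T5 → DC costs 72.
Optimal: DC → X9 → K2 → R4 → A8 → J8 → T5 → DC costs 70 (by enumerating all 360 distinct tours).
Excess = 72 − 70 = 2.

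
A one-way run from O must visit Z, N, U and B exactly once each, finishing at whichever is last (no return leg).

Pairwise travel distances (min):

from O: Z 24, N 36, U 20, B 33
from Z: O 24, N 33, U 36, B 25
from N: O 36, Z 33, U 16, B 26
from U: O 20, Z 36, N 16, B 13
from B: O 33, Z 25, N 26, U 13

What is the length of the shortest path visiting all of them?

There are 4! = 24 possible orderings.
O→Z→N→U→B: 24+33+16+13 = 86
O→Z→N→B→U: 24+33+26+13 = 96
O→Z→U→N→B: 24+36+16+26 = 102
O→Z→U→B→N: 24+36+13+26 = 99
O→Z→B→N→U: 24+25+26+16 = 91
O→Z→B→U→N: 24+25+13+16 = 78
O→N→Z→U→B: 36+33+36+13 = 118
O→N→Z→B→U: 36+33+25+13 = 107
O→N→U→Z→B: 36+16+36+25 = 113
O→N→U→B→Z: 36+16+13+25 = 90
O→N→B→Z→U: 36+26+25+36 = 123
O→N→B→U→Z: 36+26+13+36 = 111
O→U→Z→N→B: 20+36+33+26 = 115
O→U→Z→B→N: 20+36+25+26 = 107
… (10 more)
The minimum is 78.
One shortest path: O → Z → B → U → N.

Shortest open route: 78 min.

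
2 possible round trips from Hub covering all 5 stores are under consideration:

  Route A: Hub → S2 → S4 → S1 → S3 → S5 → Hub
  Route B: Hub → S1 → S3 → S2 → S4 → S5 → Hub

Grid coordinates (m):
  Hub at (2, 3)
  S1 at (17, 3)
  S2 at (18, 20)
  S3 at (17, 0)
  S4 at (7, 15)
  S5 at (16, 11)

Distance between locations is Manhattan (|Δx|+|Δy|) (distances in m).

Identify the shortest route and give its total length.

Shortest is Route B, total 90 m.

Route A: 33 + 16 + 22 + 3 + 12 + 22 = 108
Route B: 15 + 3 + 21 + 16 + 13 + 22 = 90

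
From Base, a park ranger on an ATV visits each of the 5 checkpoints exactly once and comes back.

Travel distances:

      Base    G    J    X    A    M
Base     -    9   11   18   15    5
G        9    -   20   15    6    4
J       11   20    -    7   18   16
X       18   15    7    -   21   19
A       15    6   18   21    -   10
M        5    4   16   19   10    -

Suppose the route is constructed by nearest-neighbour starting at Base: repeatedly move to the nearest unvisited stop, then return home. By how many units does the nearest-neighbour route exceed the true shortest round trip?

4 longer than the optimal tour.

From Base: M=5, G=9, J=11, A=15, X=18 → choose M (5).
From M: G=4, A=10, J=16, X=19 → choose G (4).
From G: A=6, X=15, J=20 → choose A (6).
From A: J=18, X=21 → choose J (18).
From J: X=7 → choose X (7).
NN route Base → M → G → A → J → X → Base costs 58.
Optimal: Base → J → X → G → A → M → Base costs 54 (by enumerating all 60 distinct tours).
Excess = 58 − 54 = 4.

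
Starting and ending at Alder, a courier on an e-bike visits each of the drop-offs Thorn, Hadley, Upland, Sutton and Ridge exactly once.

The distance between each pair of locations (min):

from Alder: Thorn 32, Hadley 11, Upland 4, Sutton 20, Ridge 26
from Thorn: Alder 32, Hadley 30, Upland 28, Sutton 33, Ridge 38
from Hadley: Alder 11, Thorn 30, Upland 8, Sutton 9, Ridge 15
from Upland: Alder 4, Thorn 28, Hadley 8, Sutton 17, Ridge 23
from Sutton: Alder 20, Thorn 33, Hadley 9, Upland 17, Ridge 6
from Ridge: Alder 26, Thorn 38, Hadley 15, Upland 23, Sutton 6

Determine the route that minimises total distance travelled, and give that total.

With 5 stops there are 5!/2 = 60 distinct round trips (a route and its reverse cost the same).
Alder → Thorn → Hadley → Upland → Sutton → Ridge → Alder: 32+30+8+17+6+26 = 119
Alder → Thorn → Hadley → Upland → Ridge → Sutton → Alder: 32+30+8+23+6+20 = 119
Alder → Thorn → Hadley → Sutton → Upland → Ridge → Alder: 32+30+9+17+23+26 = 137
Alder → Thorn → Hadley → Sutton → Ridge → Upland → Alder: 32+30+9+6+23+4 = 104
Alder → Thorn → Hadley → Ridge → Upland → Sutton → Alder: 32+30+15+23+17+20 = 137
Alder → Thorn → Hadley → Ridge → Sutton → Upland → Alder: 32+30+15+6+17+4 = 104
Alder → Thorn → Upland → Hadley → Sutton → Ridge → Alder: 32+28+8+9+6+26 = 109
Alder → Thorn → Upland → Hadley → Ridge → Sutton → Alder: 32+28+8+15+6+20 = 109
Alder → Thorn → Upland → Sutton → Hadley → Ridge → Alder: 32+28+17+9+15+26 = 127
Alder → Thorn → Upland → Sutton → Ridge → Hadley → Alder: 32+28+17+6+15+11 = 109
Alder → Thorn → Upland → Ridge → Hadley → Sutton → Alder: 32+28+23+15+9+20 = 127
Alder → Thorn → Upland → Ridge → Sutton → Hadley → Alder: 32+28+23+6+9+11 = 109
Alder → Thorn → Sutton → Hadley → Upland → Ridge → Alder: 32+33+9+8+23+26 = 131
Alder → Thorn → Sutton → Hadley → Ridge → Upland → Alder: 32+33+9+15+23+4 = 116
… (46 more)
Alder → Hadley → Sutton → Ridge → Thorn → Upland → Alder: 11+9+6+38+28+4 = 96  ← best
The minimum is 96.
One optimal route: Alder → Hadley → Sutton → Ridge → Thorn → Upland → Alder (or its reverse).

96 min — the shortest possible round trip.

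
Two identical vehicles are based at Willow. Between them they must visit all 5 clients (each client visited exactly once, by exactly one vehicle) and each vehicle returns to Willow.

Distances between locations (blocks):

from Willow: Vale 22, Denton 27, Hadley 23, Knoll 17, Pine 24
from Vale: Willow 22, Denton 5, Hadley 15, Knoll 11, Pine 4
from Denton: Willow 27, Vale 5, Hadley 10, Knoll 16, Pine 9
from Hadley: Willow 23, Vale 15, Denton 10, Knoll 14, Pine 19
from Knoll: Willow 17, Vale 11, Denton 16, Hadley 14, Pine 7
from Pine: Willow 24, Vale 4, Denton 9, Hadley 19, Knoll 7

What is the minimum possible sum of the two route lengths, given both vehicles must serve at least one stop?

Minimum combined distance: 100 blocks.

Try each way of splitting the stops between the two vehicles (each non-empty) and, for each split, find the best tour for each vehicle:
  {Vale} + {Denton, Hadley, Knoll, Pine}: 44 + 66 = 110
  {Denton} + {Vale, Hadley, Knoll, Pine}: 54 + 66 = 120
  {Vale, Denton} + {Hadley, Knoll, Pine}: 54 + 66 = 120
  {Hadley} + {Vale, Denton, Knoll, Pine}: 46 + 60 = 106
  {Vale, Hadley} + {Denton, Knoll, Pine}: 60 + 60 = 120
  {Denton, Hadley} + {Vale, Knoll, Pine}: 60 + 50 = 110
  … (15 splits in total)
  {Knoll} + {Vale, Denton, Hadley, Pine}: 34 + 66 = 100  ← best
Best: vehicle 1 Willow → Knoll → Willow = 34; vehicle 2 Willow → Hadley → Denton → Vale → Pine → Willow = 66; combined 100.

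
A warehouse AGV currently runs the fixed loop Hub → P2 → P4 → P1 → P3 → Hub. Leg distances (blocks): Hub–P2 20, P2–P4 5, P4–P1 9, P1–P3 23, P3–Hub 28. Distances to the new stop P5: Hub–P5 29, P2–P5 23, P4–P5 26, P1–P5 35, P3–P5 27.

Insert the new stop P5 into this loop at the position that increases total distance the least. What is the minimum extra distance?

+28 blocks — insert P5 between P3 and Hub.

Insertion cost between consecutive stops i–j is d(i,P5) + d(P5,j) − d(i,j):
  between Hub and P2: 29 + 23 − 20 = 32
  between P2 and P4: 23 + 26 − 5 = 44
  between P4 and P1: 26 + 35 − 9 = 52
  between P1 and P3: 35 + 27 − 23 = 39
  between P3 and Hub: 27 + 29 − 28 = 28
Cheapest insertion is between P3 and Hub, adding 28.
New total = 85 + 28 = 113.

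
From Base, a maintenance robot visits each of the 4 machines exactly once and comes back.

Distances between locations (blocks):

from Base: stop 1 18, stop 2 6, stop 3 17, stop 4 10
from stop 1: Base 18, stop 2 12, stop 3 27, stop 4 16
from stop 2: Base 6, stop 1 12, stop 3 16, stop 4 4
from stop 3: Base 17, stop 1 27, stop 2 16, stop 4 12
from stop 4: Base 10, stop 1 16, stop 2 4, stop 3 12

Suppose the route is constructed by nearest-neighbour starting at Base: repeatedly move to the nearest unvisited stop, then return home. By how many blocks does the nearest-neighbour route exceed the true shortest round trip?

From Base: stop 2=6, stop 4=10, stop 3=17, stop 1=18 → choose stop 2 (6).
From stop 2: stop 4=4, stop 1=12, stop 3=16 → choose stop 4 (4).
From stop 4: stop 3=12, stop 1=16 → choose stop 3 (12).
From stop 3: stop 1=27 → choose stop 1 (27).
NN route Base → stop 2 → stop 4 → stop 3 → stop 1 → Base costs 67.
Optimal: Base → stop 1 → stop 2 → stop 4 → stop 3 → Base costs 63 (by enumerating all 12 distinct tours).
Excess = 67 − 63 = 4.

The nearest-neighbour route is 4 blocks longer than optimal.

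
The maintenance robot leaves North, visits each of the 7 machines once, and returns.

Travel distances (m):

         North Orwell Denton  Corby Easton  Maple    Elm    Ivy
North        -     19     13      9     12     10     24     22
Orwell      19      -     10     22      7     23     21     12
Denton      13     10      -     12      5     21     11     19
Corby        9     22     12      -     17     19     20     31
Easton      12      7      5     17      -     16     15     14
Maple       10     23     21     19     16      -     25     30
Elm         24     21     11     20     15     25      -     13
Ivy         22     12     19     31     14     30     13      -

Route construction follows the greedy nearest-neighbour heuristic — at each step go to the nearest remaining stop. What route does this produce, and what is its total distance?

Total distance 93 m via the nearest-neighbour route North → Corby → Denton → Easton → Orwell → Ivy → Elm → Maple → North.

At North the remaining stops are Corby 9, Maple 10, Easton 12, Denton 13, Orwell 19, Ivy 22, Elm 24; go to Corby.
At Corby the remaining stops are Denton 12, Easton 17, Maple 19, Elm 20, Orwell 22, Ivy 31; go to Denton.
At Denton the remaining stops are Easton 5, Orwell 10, Elm 11, Ivy 19, Maple 21; go to Easton.
At Easton the remaining stops are Orwell 7, Ivy 14, Elm 15, Maple 16; go to Orwell.
At Orwell the remaining stops are Ivy 12, Elm 21, Maple 23; go to Ivy.
At Ivy the remaining stops are Elm 13, Maple 30; go to Elm.
At Elm the remaining stops are Maple 25; go to Maple.
Return Maple→North: 10.
Total = 9 + 12 + 5 + 7 + 12 + 13 + 25 + 10 = 93.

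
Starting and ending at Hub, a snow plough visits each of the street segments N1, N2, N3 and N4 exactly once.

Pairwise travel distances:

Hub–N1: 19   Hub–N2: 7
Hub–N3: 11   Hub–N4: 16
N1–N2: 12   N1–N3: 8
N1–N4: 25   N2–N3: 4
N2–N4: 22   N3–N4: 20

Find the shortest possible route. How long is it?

Minimum total distance: 60.

Hub → N1 → N2 → N3 → N4 → Hub: 19+12+4+20+16 = 71
Hub → N1 → N2 → N4 → N3 → Hub: 19+12+22+20+11 = 84
Hub → N1 → N3 → N2 → N4 → Hub: 19+8+4+22+16 = 69
Hub → N1 → N3 → N4 → N2 → Hub: 19+8+20+22+7 = 76
Hub → N1 → N4 → N2 → N3 → Hub: 19+25+22+4+11 = 81
Hub → N1 → N4 → N3 → N2 → Hub: 19+25+20+4+7 = 75
Hub → N2 → N1 → N3 → N4 → Hub: 7+12+8+20+16 = 63
Hub → N2 → N1 → N4 → N3 → Hub: 7+12+25+20+11 = 75
Hub → N2 → N3 → N1 → N4 → Hub: 7+4+8+25+16 = 60
Hub → N2 → N4 → N1 → N3 → Hub: 7+22+25+8+11 = 73
Hub → N3 → N1 → N2 → N4 → Hub: 11+8+12+22+16 = 69
Hub → N3 → N2 → N1 → N4 → Hub: 11+4+12+25+16 = 68
The minimum is 60.
One optimal route: Hub → N2 → N3 → N1 → N4 → Hub (or its reverse).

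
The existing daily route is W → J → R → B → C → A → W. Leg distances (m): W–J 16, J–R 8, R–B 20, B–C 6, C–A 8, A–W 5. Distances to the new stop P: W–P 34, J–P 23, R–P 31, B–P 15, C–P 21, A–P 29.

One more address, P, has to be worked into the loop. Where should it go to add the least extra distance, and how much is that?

Insertion cost between consecutive stops i–j is d(i,P) + d(P,j) − d(i,j):
  between W and J: 34 + 23 − 16 = 41
  between J and R: 23 + 31 − 8 = 46
  between R and B: 31 + 15 − 20 = 26
  between B and C: 15 + 21 − 6 = 30
  between C and A: 21 + 29 − 8 = 42
  between A and W: 29 + 34 − 5 = 58
Cheapest insertion is between R and B, adding 26.
New total = 63 + 26 = 89.

Adding 26 m by placing P on the R–B leg.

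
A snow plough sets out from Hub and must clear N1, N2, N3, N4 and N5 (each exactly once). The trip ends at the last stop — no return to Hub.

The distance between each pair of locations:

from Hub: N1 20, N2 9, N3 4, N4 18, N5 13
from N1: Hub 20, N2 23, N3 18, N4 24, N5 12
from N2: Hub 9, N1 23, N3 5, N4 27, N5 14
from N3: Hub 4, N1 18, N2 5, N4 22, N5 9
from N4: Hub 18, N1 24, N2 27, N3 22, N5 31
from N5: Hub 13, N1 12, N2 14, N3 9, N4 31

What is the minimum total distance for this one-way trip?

Minimum one-way distance = 59.

There are 5! = 120 possible orderings.
Hub - N1 - N2 - N3 - N4 - N5: 20+23+5+22+31 = 101
Hub - N1 - N2 - N3 - N5 - N4: 20+23+5+9+31 = 88
Hub - N1 - N2 - N4 - N3 - N5: 20+23+27+22+9 = 101
Hub - N1 - N2 - N4 - N5 - N3: 20+23+27+31+9 = 110
Hub - N1 - N2 - N5 - N3 - N4: 20+23+14+9+22 = 88
Hub - N1 - N2 - N5 - N4 - N3: 20+23+14+31+22 = 110
Hub - N1 - N3 - N2 - N4 - N5: 20+18+5+27+31 = 101
Hub - N1 - N3 - N2 - N5 - N4: 20+18+5+14+31 = 88
Hub - N1 - N3 - N4 - N2 - N5: 20+18+22+27+14 = 101
Hub - N1 - N3 - N4 - N5 - N2: 20+18+22+31+14 = 105
Hub - N1 - N3 - N5 - N2 - N4: 20+18+9+14+27 = 88
Hub - N1 - N3 - N5 - N4 - N2: 20+18+9+31+27 = 105
Hub - N1 - N4 - N2 - N3 - N5: 20+24+27+5+9 = 85
Hub - N1 - N4 - N2 - N5 - N3: 20+24+27+14+9 = 94
… (106 more)
Hub - N2 - N3 - N5 - N1 - N4: 9+5+9+12+24 = 59  ← best
The minimum is 59.
One shortest path: Hub → N2 → N3 → N5 → N1 → N4.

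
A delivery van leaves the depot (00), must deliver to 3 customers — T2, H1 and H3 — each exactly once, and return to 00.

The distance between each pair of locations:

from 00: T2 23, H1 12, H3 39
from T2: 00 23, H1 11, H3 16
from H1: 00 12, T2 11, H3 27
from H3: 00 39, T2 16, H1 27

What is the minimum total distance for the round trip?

There are 3 distinct closed tours to check (reversals are equivalent).
00 - T2 - H1 - H3 - 00: 23+11+27+39 = 100
00 - T2 - H3 - H1 - 00: 23+16+27+12 = 78
00 - H1 - T2 - H3 - 00: 12+11+16+39 = 78
The minimum is 78.
One optimal route: 00 → T2 → H3 → H1 → 00 (or its reverse).

78 — the shortest possible round trip.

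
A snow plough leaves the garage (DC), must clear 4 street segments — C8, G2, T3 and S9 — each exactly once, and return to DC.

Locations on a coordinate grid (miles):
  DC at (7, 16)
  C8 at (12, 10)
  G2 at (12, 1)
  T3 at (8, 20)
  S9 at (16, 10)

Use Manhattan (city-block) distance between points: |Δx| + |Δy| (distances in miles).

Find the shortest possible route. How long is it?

Minimum total distance: 56 miles.

There are 12 distinct closed tours to check (reversals are equivalent).
DC-C8-G2-T3-S9-DC: 11+9+23+18+15 = 76
DC-C8-G2-S9-T3-DC: 11+9+13+18+5 = 56
DC-C8-T3-G2-S9-DC: 11+14+23+13+15 = 76
DC-C8-T3-S9-G2-DC: 11+14+18+13+20 = 76
DC-C8-S9-G2-T3-DC: 11+4+13+23+5 = 56
DC-C8-S9-T3-G2-DC: 11+4+18+23+20 = 76
DC-G2-C8-T3-S9-DC: 20+9+14+18+15 = 76
DC-G2-C8-S9-T3-DC: 20+9+4+18+5 = 56
DC-G2-T3-C8-S9-DC: 20+23+14+4+15 = 76
DC-G2-S9-C8-T3-DC: 20+13+4+14+5 = 56
DC-T3-C8-G2-S9-DC: 5+14+9+13+15 = 56
DC-T3-G2-C8-S9-DC: 5+23+9+4+15 = 56
The minimum is 56.
One optimal route: DC → C8 → G2 → S9 → T3 → DC (or its reverse).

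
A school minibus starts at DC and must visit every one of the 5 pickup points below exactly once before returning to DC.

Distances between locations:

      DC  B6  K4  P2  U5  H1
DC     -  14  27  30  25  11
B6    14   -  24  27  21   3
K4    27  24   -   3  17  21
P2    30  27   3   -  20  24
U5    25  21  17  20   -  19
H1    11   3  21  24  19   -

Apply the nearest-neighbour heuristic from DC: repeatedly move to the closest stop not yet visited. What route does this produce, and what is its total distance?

Total distance 85 via the nearest-neighbour route DC → H1 → B6 → U5 → K4 → P2 → DC.

At DC the remaining stops are H1 11, B6 14, U5 25, K4 27, P2 30; go to H1.
At H1 the remaining stops are B6 3, U5 19, K4 21, P2 24; go to B6.
At B6 the remaining stops are U5 21, K4 24, P2 27; go to U5.
At U5 the remaining stops are K4 17, P2 20; go to K4.
At K4 the remaining stops are P2 3; go to P2.
Return P2→DC: 30.
Total = 11 + 3 + 21 + 17 + 3 + 30 = 85.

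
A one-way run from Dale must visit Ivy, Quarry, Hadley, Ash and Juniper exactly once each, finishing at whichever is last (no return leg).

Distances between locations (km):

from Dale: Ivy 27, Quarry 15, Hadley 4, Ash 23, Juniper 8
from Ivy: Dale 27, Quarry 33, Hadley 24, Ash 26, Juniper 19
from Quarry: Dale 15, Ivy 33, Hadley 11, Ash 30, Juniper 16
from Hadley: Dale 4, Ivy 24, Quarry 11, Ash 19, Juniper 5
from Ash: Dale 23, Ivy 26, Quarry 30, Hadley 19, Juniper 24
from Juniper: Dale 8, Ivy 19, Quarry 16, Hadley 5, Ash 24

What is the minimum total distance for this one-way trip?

Minimum one-way distance = 76 km.

There are 5! = 120 possible orderings.
Dale → Ivy → Quarry → Hadley → Ash → Juniper: 27+33+11+19+24 = 114
Dale → Ivy → Quarry → Hadley → Juniper → Ash: 27+33+11+5+24 = 100
Dale → Ivy → Quarry → Ash → Hadley → Juniper: 27+33+30+19+5 = 114
Dale → Ivy → Quarry → Ash → Juniper → Hadley: 27+33+30+24+5 = 119
Dale → Ivy → Quarry → Juniper → Hadley → Ash: 27+33+16+5+19 = 100
Dale → Ivy → Quarry → Juniper → Ash → Hadley: 27+33+16+24+19 = 119
Dale → Ivy → Hadley → Quarry → Ash → Juniper: 27+24+11+30+24 = 116
Dale → Ivy → Hadley → Quarry → Juniper → Ash: 27+24+11+16+24 = 102
Dale → Ivy → Hadley → Ash → Quarry → Juniper: 27+24+19+30+16 = 116
Dale → Ivy → Hadley → Ash → Juniper → Quarry: 27+24+19+24+16 = 110
Dale → Ivy → Hadley → Juniper → Quarry → Ash: 27+24+5+16+30 = 102
Dale → Ivy → Hadley → Juniper → Ash → Quarry: 27+24+5+24+30 = 110
Dale → Ivy → Ash → Quarry → Hadley → Juniper: 27+26+30+11+5 = 99
Dale → Ivy → Ash → Quarry → Juniper → Hadley: 27+26+30+16+5 = 104
… (106 more)
Dale → Quarry → Hadley → Juniper → Ivy → Ash: 15+11+5+19+26 = 76  ← best
The minimum is 76.
One shortest path: Dale → Quarry → Hadley → Juniper → Ivy → Ash.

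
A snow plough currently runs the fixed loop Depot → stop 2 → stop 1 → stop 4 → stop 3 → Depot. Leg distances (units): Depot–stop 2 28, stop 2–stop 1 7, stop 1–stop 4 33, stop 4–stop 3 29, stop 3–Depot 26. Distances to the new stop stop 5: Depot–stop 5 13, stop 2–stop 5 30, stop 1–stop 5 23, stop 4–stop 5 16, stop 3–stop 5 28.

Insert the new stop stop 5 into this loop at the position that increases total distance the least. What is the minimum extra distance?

+6 — insert stop 5 between stop 1 and stop 4.

Insertion cost between consecutive stops i–j is d(i,stop 5) + d(stop 5,j) − d(i,j):
  between Depot and stop 2: 13 + 30 − 28 = 15
  between stop 2 and stop 1: 30 + 23 − 7 = 46
  between stop 1 and stop 4: 23 + 16 − 33 = 6
  between stop 4 and stop 3: 16 + 28 − 29 = 15
  between stop 3 and Depot: 28 + 13 − 26 = 15
Cheapest insertion is between stop 1 and stop 4, adding 6.
New total = 123 + 6 = 129.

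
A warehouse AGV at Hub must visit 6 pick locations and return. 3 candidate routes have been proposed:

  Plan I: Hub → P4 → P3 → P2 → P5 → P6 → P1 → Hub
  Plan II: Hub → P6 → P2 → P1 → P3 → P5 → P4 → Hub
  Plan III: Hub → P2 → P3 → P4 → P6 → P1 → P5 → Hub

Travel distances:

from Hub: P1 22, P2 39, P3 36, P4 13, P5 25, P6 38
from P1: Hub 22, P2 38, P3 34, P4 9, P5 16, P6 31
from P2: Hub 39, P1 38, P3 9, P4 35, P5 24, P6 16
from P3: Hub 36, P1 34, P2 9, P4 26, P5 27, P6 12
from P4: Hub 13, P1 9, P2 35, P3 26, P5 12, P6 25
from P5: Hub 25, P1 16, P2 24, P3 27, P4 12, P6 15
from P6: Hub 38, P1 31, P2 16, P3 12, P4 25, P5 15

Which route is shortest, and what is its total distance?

Shortest is Plan I, total 140.

Plan I: 13 + 26 + 9 + 24 + 15 + 31 + 22 = 140
Plan II: 38 + 16 + 38 + 34 + 27 + 12 + 13 = 178
Plan III: 39 + 9 + 26 + 25 + 31 + 16 + 25 = 171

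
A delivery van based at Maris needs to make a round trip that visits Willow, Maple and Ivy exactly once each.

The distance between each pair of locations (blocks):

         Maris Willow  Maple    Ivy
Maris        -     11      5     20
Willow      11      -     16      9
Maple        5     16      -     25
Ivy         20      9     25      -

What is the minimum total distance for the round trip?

There are 3 distinct closed tours to check (reversals are equivalent).
Maris → Willow → Maple → Ivy → Maris: 11+16+25+20 = 72
Maris → Willow → Ivy → Maple → Maris: 11+9+25+5 = 50
Maris → Maple → Willow → Ivy → Maris: 5+16+9+20 = 50
The minimum is 50.
One optimal route: Maris → Willow → Ivy → Maple → Maris (or its reverse).

Shortest round trip = 50 blocks.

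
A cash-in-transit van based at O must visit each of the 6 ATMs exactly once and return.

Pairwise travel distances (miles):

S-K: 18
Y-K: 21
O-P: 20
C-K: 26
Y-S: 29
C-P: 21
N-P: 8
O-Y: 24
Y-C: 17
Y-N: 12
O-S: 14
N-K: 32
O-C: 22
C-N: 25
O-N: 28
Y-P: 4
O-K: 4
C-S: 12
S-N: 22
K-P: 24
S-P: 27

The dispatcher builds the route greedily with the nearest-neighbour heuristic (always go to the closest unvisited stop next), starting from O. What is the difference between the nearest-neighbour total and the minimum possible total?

3 miles longer than the optimal tour.

From O: K=4, S=14, P=20, C=22, Y=24, N=28 → choose K (4).
From K: S=18, Y=21, P=24, C=26, N=32 → choose S (18).
From S: C=12, N=22, P=27, Y=29 → choose C (12).
From C: Y=17, P=21, N=25 → choose Y (17).
From Y: P=4, N=12 → choose P (4).
From P: N=8 → choose N (8).
NN route O → K → S → C → Y → P → N → O costs 91.
Optimal: O → S → C → N → P → Y → K → O costs 88 (by enumerating all 360 distinct tours).
Excess = 91 − 88 = 3.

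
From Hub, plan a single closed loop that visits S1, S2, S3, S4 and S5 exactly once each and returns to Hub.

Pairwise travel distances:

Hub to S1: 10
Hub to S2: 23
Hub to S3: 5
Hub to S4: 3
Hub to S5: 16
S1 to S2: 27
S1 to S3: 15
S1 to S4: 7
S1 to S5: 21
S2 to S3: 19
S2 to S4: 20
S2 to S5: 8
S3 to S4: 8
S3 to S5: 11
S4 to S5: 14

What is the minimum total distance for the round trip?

There are 60 distinct closed tours to check (reversals are equivalent).
Hub - S1 - S2 - S3 - S4 - S5 - Hub: 10+27+19+8+14+16 = 94
Hub - S1 - S2 - S3 - S5 - S4 - Hub: 10+27+19+11+14+3 = 84
Hub - S1 - S2 - S4 - S3 - S5 - Hub: 10+27+20+8+11+16 = 92
Hub - S1 - S2 - S4 - S5 - S3 - Hub: 10+27+20+14+11+5 = 87
Hub - S1 - S2 - S5 - S3 - S4 - Hub: 10+27+8+11+8+3 = 67
Hub - S1 - S2 - S5 - S4 - S3 - Hub: 10+27+8+14+8+5 = 72
Hub - S1 - S3 - S2 - S4 - S5 - Hub: 10+15+19+20+14+16 = 94
Hub - S1 - S3 - S2 - S5 - S4 - Hub: 10+15+19+8+14+3 = 69
Hub - S1 - S3 - S4 - S2 - S5 - Hub: 10+15+8+20+8+16 = 77
Hub - S1 - S3 - S4 - S5 - S2 - Hub: 10+15+8+14+8+23 = 78
Hub - S1 - S3 - S5 - S2 - S4 - Hub: 10+15+11+8+20+3 = 67
Hub - S1 - S3 - S5 - S4 - S2 - Hub: 10+15+11+14+20+23 = 93
Hub - S1 - S4 - S2 - S3 - S5 - Hub: 10+7+20+19+11+16 = 83
Hub - S1 - S4 - S2 - S5 - S3 - Hub: 10+7+20+8+11+5 = 61
… (46 more)
The minimum is 61.
One optimal route: Hub → S1 → S4 → S2 → S5 → S3 → Hub (or its reverse).

61 — the shortest possible round trip.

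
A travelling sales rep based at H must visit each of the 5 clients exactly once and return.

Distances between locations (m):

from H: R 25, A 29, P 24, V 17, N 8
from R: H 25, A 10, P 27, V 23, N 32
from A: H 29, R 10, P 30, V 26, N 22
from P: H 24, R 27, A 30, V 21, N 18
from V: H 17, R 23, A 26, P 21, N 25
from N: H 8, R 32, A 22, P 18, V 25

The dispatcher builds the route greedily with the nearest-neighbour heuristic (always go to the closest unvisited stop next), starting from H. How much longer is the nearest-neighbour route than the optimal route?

4 m longer than the optimal tour.

From H: N=8, V=17, P=24, R=25, A=29 → choose N (8).
From N: P=18, A=22, V=25, R=32 → choose P (18).
From P: V=21, R=27, A=30 → choose V (21).
From V: R=23, A=26 → choose R (23).
From R: A=10 → choose A (10).
NN route H → N → P → V → R → A → H costs 109.
Optimal: H → V → P → R → A → N → H costs 105 (by enumerating all 60 distinct tours).
Excess = 109 − 105 = 4.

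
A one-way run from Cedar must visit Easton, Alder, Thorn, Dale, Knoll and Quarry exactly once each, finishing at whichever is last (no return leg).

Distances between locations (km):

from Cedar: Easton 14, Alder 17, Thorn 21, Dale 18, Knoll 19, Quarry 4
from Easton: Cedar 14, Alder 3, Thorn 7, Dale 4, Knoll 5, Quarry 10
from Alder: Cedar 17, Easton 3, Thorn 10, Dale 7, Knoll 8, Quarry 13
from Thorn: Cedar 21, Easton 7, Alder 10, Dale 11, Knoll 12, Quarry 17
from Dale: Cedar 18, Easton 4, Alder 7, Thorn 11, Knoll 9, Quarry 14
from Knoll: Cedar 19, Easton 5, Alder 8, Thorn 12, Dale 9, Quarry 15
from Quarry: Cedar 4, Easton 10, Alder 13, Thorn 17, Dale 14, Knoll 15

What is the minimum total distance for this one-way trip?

Shortest open route: 45 km.

There are 6! = 720 possible orderings.
Cedar - Easton - Alder - Thorn - Dale - Knoll - Quarry: 14+3+10+11+9+15 = 62
Cedar - Easton - Alder - Thorn - Dale - Quarry - Knoll: 14+3+10+11+14+15 = 67
Cedar - Easton - Alder - Thorn - Knoll - Dale - Quarry: 14+3+10+12+9+14 = 62
Cedar - Easton - Alder - Thorn - Knoll - Quarry - Dale: 14+3+10+12+15+14 = 68
Cedar - Easton - Alder - Thorn - Quarry - Dale - Knoll: 14+3+10+17+14+9 = 67
Cedar - Easton - Alder - Thorn - Quarry - Knoll - Dale: 14+3+10+17+15+9 = 68
Cedar - Easton - Alder - Dale - Thorn - Knoll - Quarry: 14+3+7+11+12+15 = 62
Cedar - Easton - Alder - Dale - Thorn - Quarry - Knoll: 14+3+7+11+17+15 = 67
… (712 more)
Cedar - Quarry - Easton - Alder - Dale - Knoll - Thorn: 4+10+3+7+9+12 = 45  ← best
The minimum is 45.
One shortest path: Cedar → Quarry → Easton → Alder → Dale → Knoll → Thorn.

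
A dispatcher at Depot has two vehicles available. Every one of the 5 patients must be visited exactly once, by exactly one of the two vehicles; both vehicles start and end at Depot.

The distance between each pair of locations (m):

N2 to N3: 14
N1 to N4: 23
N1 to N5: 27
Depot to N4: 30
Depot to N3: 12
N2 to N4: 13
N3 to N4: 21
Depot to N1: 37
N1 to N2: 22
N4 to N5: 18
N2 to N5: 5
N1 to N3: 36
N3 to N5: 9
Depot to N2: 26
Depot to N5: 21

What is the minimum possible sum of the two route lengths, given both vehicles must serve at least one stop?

Minimum combined distance: 123 m.

Try each way of splitting the stops between the two vehicles (each non-empty) and, for each split, find the best tour for each vehicle:
  {N1} + {N2, N3, N4, N5}: 74 + 69 = 143
  {N2} + {N1, N3, N4, N5}: 52 + 99 = 151
  {N1, N2} + {N3, N4, N5}: 85 + 69 = 154
  {N3} + {N1, N2, N4, N5}: 24 + 99 = 123
  {N1, N3} + {N2, N4, N5}: 85 + 69 = 154
  {N2, N3} + {N1, N4, N5}: 52 + 99 = 151
  … (15 splits in total)
Best: vehicle 1 Depot → N3 → Depot = 24; vehicle 2 Depot → N1 → N4 → N2 → N5 → Depot = 99; combined 123.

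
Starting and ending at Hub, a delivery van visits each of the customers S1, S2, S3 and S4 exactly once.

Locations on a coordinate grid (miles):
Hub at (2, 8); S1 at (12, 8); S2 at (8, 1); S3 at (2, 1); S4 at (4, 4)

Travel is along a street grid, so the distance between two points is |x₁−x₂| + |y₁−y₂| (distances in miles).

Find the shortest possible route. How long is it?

With 4 stops there are 4!/2 = 12 distinct round trips (a route and its reverse cost the same).
Hub-S1-S2-S3-S4-Hub: 10+11+6+5+6 = 38
Hub-S1-S2-S4-S3-Hub: 10+11+7+5+7 = 40
Hub-S1-S3-S2-S4-Hub: 10+17+6+7+6 = 46
Hub-S1-S3-S4-S2-Hub: 10+17+5+7+13 = 52
Hub-S1-S4-S2-S3-Hub: 10+12+7+6+7 = 42
Hub-S1-S4-S3-S2-Hub: 10+12+5+6+13 = 46
Hub-S2-S1-S3-S4-Hub: 13+11+17+5+6 = 52
Hub-S2-S1-S4-S3-Hub: 13+11+12+5+7 = 48
Hub-S2-S3-S1-S4-Hub: 13+6+17+12+6 = 54
Hub-S2-S4-S1-S3-Hub: 13+7+12+17+7 = 56
Hub-S3-S1-S2-S4-Hub: 7+17+11+7+6 = 48
Hub-S3-S2-S1-S4-Hub: 7+6+11+12+6 = 42
The minimum is 38.
One optimal route: Hub → S1 → S2 → S3 → S4 → Hub (or its reverse).

Minimum total distance: 38 miles.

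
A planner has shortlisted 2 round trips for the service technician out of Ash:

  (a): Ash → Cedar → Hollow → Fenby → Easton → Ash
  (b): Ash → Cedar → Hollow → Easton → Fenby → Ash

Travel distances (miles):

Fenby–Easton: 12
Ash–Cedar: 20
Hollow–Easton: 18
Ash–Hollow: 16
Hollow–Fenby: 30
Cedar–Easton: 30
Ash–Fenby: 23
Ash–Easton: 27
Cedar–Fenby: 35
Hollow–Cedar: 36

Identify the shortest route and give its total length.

Shortest is (b), total 109 miles.

(a): 20 + 36 + 30 + 12 + 27 = 125
(b): 20 + 36 + 18 + 12 + 23 = 109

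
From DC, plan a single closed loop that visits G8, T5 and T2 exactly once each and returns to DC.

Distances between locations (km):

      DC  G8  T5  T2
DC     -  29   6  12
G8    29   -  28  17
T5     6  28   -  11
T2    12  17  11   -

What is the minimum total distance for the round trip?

There are 3 distinct closed tours to check (reversals are equivalent).
DC → G8 → T5 → T2 → DC: 29+28+11+12 = 80
DC → G8 → T2 → T5 → DC: 29+17+11+6 = 63
DC → T5 → G8 → T2 → DC: 6+28+17+12 = 63
The minimum is 63.
One optimal route: DC → G8 → T2 → T5 → DC (or its reverse).

63 km — the shortest possible round trip.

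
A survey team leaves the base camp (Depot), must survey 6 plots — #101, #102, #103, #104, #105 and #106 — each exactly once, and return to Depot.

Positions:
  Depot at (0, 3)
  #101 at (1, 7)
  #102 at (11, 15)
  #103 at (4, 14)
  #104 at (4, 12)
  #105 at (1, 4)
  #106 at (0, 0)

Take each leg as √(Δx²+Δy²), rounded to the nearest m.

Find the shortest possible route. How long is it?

Depot→#101→#102→#103→#104→#105→#106→Depot: 4+13+7+2+9+4+3 = 42
Depot→#101→#102→#103→#104→#106→#105→Depot: 4+13+7+2+13+4+1 = 44
Depot→#101→#102→#103→#105→#104→#106→Depot: 4+13+7+10+9+13+3 = 59
Depot→#101→#102→#103→#105→#106→#104→Depot: 4+13+7+10+4+13+10 = 61
Depot→#101→#102→#103→#106→#104→#105→Depot: 4+13+7+15+13+9+1 = 62
Depot→#101→#102→#103→#106→#105→#104→Depot: 4+13+7+15+4+9+10 = 62
Depot→#101→#102→#104→#103→#105→#106→Depot: 4+13+8+2+10+4+3 = 44
Depot→#101→#102→#104→#103→#106→#105→Depot: 4+13+8+2+15+4+1 = 47
… (352 more)
Depot→#101→#104→#103→#102→#105→#106→Depot: 4+6+2+7+15+4+3 = 41  ← best
The minimum is 41.
One optimal route: Depot → #101 → #104 → #103 → #102 → #105 → #106 → Depot (or its reverse).

Minimum total distance: 41 m.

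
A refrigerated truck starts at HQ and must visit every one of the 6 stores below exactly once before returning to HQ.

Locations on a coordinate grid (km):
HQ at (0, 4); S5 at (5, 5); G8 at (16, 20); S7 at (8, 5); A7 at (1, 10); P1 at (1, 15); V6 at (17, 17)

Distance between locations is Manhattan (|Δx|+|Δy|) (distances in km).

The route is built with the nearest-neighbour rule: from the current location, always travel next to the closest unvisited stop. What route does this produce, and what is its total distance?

From HQ: distances to unvisited — S5=6, A7=7, S7=9, P1=12, V6=30, G8=32. Nearest is S5 (6).
From S5: distances to unvisited — S7=3, A7=9, P1=14, V6=24, G8=26. Nearest is S7 (3).
From S7: distances to unvisited — A7=12, P1=17, V6=21, G8=23. Nearest is A7 (12).
From A7: distances to unvisited — P1=5, V6=23, G8=25. Nearest is P1 (5).
From P1: distances to unvisited — V6=18, G8=20. Nearest is V6 (18).
From V6: distances to unvisited — G8=4. Nearest is G8 (4).
Return G8→HQ: 32.
Total = 6 + 3 + 12 + 5 + 18 + 4 + 32 = 80.

Total distance 80 km via the nearest-neighbour route HQ → S5 → S7 → A7 → P1 → V6 → G8 → HQ.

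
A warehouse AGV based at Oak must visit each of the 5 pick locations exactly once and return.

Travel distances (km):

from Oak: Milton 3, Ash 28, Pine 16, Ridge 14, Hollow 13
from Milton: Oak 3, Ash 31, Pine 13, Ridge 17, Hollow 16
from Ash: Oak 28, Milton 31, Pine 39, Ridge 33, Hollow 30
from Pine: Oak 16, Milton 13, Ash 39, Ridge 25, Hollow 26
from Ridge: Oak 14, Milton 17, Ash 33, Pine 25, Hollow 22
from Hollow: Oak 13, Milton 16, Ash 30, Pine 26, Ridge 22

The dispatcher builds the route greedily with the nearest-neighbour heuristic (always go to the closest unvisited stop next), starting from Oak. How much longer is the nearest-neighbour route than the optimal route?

From Oak: Milton=3, Hollow=13, Ridge=14, Pine=16, Ash=28 → choose Milton (3).
From Milton: Pine=13, Hollow=16, Ridge=17, Ash=31 → choose Pine (13).
From Pine: Ridge=25, Hollow=26, Ash=39 → choose Ridge (25).
From Ridge: Hollow=22, Ash=33 → choose Hollow (22).
From Hollow: Ash=30 → choose Ash (30).
NN route Oak → Milton → Pine → Ridge → Hollow → Ash → Oak costs 121.
Optimal: Oak → Milton → Pine → Ridge → Ash → Hollow → Oak costs 117 (by enumerating all 60 distinct tours).
Excess = 121 − 117 = 4.

The nearest-neighbour route is 4 km longer than optimal.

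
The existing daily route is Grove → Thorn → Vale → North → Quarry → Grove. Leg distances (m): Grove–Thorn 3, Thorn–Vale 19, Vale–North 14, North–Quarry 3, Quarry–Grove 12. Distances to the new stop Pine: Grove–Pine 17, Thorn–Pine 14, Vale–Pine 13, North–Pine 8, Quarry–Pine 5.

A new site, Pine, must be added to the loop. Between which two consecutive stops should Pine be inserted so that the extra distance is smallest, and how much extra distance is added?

Insertion cost between consecutive stops i–j is d(i,Pine) + d(Pine,j) − d(i,j):
  between Grove and Thorn: 17 + 14 − 3 = 28
  between Thorn and Vale: 14 + 13 − 19 = 8
  between Vale and North: 13 + 8 − 14 = 7
  between North and Quarry: 8 + 5 − 3 = 10
  between Quarry and Grove: 5 + 17 − 12 = 10
Cheapest insertion is between Vale and North, adding 7.
New total = 51 + 7 = 58.

Adding 7 m by placing Pine on the Vale–North leg.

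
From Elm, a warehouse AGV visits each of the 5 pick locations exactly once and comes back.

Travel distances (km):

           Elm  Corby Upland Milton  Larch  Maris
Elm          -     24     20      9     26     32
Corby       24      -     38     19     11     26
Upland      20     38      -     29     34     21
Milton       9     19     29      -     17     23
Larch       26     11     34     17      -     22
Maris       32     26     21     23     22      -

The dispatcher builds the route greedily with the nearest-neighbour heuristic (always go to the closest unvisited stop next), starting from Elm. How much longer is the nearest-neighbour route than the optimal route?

From Elm: Milton=9, Upland=20, Corby=24, Larch=26, Maris=32 → choose Milton (9).
From Milton: Larch=17, Corby=19, Maris=23, Upland=29 → choose Larch (17).
From Larch: Corby=11, Maris=22, Upland=34 → choose Corby (11).
From Corby: Maris=26, Upland=38 → choose Maris (26).
From Maris: Upland=21 → choose Upland (21).
NN route Elm → Milton → Larch → Corby → Maris → Upland → Elm costs 104.
Optimal: Elm → Upland → Maris → Larch → Corby → Milton → Elm costs 102 (by enumerating all 60 distinct tours).
Excess = 104 − 102 = 2.

The nearest-neighbour route is 2 km longer than optimal.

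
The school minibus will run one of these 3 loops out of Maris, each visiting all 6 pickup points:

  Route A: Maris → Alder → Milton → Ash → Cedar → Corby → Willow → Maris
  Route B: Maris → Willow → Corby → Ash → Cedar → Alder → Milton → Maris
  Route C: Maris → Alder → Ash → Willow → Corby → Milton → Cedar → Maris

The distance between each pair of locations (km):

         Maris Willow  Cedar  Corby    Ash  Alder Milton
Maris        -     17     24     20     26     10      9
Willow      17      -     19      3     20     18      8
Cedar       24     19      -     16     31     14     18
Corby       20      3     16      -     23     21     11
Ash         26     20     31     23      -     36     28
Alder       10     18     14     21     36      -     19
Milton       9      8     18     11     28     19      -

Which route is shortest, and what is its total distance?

Route A: 10 + 19 + 28 + 31 + 16 + 3 + 17 = 124
Route B: 17 + 3 + 23 + 31 + 14 + 19 + 9 = 116
Route C: 10 + 36 + 20 + 3 + 11 + 18 + 24 = 122

Shortest is Route B, total 116 km.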